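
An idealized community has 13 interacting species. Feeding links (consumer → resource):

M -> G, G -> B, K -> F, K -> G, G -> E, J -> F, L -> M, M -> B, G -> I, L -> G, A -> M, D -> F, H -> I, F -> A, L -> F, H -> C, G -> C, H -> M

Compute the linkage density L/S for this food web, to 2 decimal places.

There are L = 18 links among S = 13 species.
L/S = 18/13 = 1.3846 ≈ 1.38.

L/S = 1.38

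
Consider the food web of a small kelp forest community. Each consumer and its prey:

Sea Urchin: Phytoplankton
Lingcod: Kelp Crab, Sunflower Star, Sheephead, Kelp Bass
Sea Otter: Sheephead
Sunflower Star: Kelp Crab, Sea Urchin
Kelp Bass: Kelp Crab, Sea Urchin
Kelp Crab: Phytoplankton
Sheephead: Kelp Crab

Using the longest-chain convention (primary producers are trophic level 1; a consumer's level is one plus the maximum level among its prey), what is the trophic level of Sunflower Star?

Trophic level 3

Phytoplankton is a producer → level 1.
Kelp Crab eats Phytoplankton → level 2.
Sunflower Star eats Kelp Crab (level 2); other prey at levels: Sea Urchin 2 → level 3.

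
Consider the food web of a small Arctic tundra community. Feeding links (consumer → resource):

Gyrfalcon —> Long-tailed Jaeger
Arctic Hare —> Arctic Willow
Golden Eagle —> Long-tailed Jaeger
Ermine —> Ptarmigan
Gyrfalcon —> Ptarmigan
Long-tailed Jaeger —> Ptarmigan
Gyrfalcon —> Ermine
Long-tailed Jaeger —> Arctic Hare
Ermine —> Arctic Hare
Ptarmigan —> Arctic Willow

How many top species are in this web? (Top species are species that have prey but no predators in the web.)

2

Top species (has prey, but nothing eats it): Gyrfalcon, Golden Eagle.
Count: 2.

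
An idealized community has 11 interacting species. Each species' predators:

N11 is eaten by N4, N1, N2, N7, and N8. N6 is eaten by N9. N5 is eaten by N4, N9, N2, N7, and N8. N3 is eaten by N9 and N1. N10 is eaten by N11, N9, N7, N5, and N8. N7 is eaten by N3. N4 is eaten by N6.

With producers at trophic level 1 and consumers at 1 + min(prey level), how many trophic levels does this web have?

4

Producers (level 1): N10.
Following each consumer down to its lowest-level prey: N10 → N11 → N4 → N6 (levels 1 through 4).
All prey of N6 (N4 3) are at level 3 or above, so N6 is at level 1 + 3 = 4.
Every consumer has at least one prey at level 3 or below, so none exceeds level 4.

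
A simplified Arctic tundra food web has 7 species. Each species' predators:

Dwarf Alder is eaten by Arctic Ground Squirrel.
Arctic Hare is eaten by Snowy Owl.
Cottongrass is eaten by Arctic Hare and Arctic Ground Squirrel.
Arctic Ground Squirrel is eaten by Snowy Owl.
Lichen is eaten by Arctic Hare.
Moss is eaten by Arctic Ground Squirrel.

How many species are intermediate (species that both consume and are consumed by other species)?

2

Intermediate species (has both prey and predators): Arctic Hare, Arctic Ground Squirrel.
Count: 2.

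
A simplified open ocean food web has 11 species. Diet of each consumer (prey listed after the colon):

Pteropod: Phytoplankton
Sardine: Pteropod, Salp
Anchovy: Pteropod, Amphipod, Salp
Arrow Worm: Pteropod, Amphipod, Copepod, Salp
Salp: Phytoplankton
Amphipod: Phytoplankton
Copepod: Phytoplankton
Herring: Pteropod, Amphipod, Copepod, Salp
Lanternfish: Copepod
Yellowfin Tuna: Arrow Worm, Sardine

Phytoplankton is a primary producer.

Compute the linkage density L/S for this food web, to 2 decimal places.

There are L = 20 links among S = 11 species.
L/S = 20/11 = 1.8182 ≈ 1.82.

L/S = 1.82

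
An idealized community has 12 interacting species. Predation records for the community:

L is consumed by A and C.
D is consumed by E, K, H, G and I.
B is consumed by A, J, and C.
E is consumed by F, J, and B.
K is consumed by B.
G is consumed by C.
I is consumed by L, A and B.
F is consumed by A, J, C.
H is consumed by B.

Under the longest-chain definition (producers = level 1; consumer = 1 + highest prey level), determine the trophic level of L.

Trophic level 3

D is a producer → level 1.
I eats D → level 2.
L eats I → level 3.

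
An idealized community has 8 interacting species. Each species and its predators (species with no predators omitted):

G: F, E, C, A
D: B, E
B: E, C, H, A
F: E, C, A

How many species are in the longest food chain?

3 species

One longest chain: D → B → E.
It has 3 species and 2 links.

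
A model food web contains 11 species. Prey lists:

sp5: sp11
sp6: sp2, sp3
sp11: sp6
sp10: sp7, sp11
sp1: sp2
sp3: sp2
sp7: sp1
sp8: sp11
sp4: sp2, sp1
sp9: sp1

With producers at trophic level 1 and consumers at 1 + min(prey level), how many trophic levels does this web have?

Producers (level 1): sp2.
Following each consumer down to its lowest-level prey: sp2 → sp6 → sp11 → sp8 (levels 1 through 4).
All prey of sp8 (sp11 3) are at level 3 or above, so sp8 is at level 1 + 3 = 4.
Every consumer has at least one prey at level 3 or below, so none exceeds level 4.

4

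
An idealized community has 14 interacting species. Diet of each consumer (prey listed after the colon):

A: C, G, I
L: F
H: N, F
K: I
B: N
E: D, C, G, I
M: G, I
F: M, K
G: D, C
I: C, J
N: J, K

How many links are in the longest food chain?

One longest chain: C → I → K → N → H.
It has 5 species and 4 links.

4 links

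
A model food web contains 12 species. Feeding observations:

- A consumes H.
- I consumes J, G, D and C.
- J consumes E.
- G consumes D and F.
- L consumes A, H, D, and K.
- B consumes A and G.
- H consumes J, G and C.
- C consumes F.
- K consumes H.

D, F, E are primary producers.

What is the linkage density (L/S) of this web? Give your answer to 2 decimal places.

L/S = 1.58

There are L = 19 links among S = 12 species.
L/S = 19/12 = 1.5833 ≈ 1.58.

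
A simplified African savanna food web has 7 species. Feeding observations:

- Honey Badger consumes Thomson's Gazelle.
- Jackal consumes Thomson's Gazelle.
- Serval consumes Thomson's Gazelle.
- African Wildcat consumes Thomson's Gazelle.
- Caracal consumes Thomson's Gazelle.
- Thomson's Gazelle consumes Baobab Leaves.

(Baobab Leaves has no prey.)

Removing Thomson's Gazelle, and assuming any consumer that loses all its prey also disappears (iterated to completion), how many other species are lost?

5

Remove Thomson's Gazelle.
Round 1: Jackal (all prey gone), Caracal (all prey gone), African Wildcat (all prey gone), Honey Badger (all prey gone), Serval (all prey gone) → extinct.
No further losses. Total secondary extinctions: 5.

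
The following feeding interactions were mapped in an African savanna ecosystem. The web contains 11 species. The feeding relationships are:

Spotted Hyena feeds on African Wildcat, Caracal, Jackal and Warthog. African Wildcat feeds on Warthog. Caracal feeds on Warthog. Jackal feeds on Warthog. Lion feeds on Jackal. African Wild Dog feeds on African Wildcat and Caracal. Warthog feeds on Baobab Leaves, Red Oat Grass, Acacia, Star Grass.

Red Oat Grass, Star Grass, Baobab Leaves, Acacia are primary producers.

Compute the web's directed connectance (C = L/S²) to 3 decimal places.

C = 0.116

The web has S = 11 species and L = 14 feeding links.
C = L / S² = 14 / 121 = 0.1157 ≈ 0.116.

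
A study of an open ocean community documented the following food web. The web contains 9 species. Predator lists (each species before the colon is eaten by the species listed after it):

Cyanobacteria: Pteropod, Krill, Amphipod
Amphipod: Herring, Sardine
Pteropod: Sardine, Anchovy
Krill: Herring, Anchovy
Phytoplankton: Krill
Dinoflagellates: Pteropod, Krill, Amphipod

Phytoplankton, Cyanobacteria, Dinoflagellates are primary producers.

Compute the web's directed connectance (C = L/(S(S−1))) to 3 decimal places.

C = 0.181

The web has S = 9 species and L = 13 feeding links.
C = L / (S(S−1)) = 13 / 72 = 0.1806 ≈ 0.181.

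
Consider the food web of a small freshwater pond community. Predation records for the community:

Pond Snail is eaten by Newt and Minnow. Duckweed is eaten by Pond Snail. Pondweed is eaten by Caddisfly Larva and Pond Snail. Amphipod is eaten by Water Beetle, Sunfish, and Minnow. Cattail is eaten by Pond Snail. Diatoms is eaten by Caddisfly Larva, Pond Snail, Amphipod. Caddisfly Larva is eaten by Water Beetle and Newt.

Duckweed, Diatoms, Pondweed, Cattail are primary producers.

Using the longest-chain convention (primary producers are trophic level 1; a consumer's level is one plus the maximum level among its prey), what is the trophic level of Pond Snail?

Trophic level 2

Duckweed is a producer → level 1.
Pond Snail eats Duckweed (level 1); other prey at levels: Diatoms 1, Pondweed 1, Cattail 1 → level 2.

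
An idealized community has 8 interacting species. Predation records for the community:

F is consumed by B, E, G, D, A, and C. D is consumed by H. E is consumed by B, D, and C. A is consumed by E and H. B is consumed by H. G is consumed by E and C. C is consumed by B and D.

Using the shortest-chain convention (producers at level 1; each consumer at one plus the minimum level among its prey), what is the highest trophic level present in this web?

Producers (level 1): F.
Following each consumer down to its lowest-level prey: F → A → H (levels 1 through 3).
All prey of H (A 2, B 2, D 2) are at level 2 or above, so H is at level 1 + 2 = 3.
Every consumer has at least one prey at level 2 or below, so none exceeds level 3.

3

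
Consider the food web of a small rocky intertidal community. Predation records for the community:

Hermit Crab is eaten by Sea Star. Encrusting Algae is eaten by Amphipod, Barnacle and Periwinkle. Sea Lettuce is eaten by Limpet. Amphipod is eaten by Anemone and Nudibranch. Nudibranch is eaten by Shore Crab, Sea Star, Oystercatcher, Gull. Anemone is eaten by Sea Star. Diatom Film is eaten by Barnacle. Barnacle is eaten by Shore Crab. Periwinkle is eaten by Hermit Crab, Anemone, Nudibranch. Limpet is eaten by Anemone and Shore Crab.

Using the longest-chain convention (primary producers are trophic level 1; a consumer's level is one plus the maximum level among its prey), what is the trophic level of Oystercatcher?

Trophic level 4

Encrusting Algae is a producer → level 1.
Periwinkle eats Encrusting Algae → level 2.
Nudibranch eats Periwinkle (level 2); other prey at levels: Amphipod 2 → level 3.
Oystercatcher eats Nudibranch → level 4.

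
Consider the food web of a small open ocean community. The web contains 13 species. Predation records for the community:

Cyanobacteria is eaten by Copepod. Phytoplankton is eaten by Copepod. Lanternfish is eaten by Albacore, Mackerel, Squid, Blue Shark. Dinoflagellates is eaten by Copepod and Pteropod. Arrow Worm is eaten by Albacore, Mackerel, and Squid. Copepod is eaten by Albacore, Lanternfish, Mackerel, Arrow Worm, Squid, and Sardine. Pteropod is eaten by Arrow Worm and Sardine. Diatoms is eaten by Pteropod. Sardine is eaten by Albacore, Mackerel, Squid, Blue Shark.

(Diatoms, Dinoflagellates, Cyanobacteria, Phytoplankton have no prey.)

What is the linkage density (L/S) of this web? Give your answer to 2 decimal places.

There are L = 24 links among S = 13 species.
L/S = 24/13 = 1.8462 ≈ 1.85.

L/S = 1.85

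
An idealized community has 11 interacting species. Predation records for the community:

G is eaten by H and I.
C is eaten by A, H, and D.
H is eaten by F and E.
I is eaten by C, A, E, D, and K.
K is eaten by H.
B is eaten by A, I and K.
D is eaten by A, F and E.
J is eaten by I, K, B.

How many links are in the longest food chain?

One longest chain: J → B → I → C → D → A.
It has 6 species and 5 links.

5 links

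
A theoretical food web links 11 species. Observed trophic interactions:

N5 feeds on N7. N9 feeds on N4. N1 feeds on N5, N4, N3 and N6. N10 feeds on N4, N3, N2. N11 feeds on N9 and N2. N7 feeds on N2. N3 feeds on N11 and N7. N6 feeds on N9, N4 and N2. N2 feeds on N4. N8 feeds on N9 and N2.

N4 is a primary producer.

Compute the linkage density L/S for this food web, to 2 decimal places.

There are L = 20 links among S = 11 species.
L/S = 20/11 = 1.8182 ≈ 1.82.

L/S = 1.82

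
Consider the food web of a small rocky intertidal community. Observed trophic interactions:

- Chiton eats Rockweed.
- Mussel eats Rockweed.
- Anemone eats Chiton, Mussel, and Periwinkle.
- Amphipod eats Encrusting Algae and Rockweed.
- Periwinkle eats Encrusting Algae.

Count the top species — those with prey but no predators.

2

Top species (has prey, but nothing eats it): Amphipod, Anemone.
Count: 2.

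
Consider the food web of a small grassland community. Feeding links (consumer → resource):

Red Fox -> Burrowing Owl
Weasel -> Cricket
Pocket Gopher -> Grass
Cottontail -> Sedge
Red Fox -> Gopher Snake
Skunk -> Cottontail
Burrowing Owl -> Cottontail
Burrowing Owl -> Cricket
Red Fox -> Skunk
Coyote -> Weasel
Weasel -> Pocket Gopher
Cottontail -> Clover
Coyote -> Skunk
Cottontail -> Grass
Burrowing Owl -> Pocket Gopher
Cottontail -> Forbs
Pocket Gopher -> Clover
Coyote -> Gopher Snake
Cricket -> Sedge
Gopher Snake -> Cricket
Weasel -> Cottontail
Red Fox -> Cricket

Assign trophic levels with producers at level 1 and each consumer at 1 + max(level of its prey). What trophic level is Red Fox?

Forbs is a producer → level 1.
Cottontail eats Forbs (level 1); other prey at levels: Sedge 1, Grass 1, Clover 1 → level 2.
Burrowing Owl eats Cottontail (level 2); other prey at levels: Cricket 2, Pocket Gopher 2 → level 3.
Red Fox eats Burrowing Owl (level 3); other prey at levels: Cricket 2, Gopher Snake 3, Skunk 3 → level 4.

Trophic level 4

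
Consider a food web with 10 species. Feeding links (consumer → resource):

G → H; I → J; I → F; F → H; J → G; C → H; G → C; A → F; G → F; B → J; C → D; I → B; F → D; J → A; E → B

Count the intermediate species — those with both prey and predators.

Intermediate species (has both prey and predators): F, C, A, G, J, B.
Count: 6.

6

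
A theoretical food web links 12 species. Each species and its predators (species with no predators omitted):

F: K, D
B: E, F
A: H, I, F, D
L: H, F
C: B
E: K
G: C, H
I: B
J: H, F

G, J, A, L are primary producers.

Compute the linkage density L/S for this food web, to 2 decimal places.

L/S = 1.42

There are L = 17 links among S = 12 species.
L/S = 17/12 = 1.4167 ≈ 1.42.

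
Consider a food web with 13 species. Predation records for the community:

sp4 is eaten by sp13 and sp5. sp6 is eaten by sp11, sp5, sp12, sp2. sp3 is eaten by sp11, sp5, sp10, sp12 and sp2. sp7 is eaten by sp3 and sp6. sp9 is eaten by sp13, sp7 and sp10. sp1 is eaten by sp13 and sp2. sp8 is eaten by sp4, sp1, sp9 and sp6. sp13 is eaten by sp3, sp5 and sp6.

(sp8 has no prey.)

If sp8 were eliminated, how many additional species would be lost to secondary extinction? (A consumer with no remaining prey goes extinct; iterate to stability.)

12

Remove sp8.
Round 1: sp9 (all prey gone), sp1 (all prey gone), sp4 (all prey gone) → extinct.
Round 2: sp7 (all prey gone), sp13 (all prey gone) → extinct.
Round 3: sp6 (all prey gone), sp3 (all prey gone) → extinct.
Round 4: sp10 (all prey gone), sp11 (all prey gone), sp2 (all prey gone), sp5 (all prey gone), sp12 (all prey gone) → extinct.
No further losses. Total secondary extinctions: 12.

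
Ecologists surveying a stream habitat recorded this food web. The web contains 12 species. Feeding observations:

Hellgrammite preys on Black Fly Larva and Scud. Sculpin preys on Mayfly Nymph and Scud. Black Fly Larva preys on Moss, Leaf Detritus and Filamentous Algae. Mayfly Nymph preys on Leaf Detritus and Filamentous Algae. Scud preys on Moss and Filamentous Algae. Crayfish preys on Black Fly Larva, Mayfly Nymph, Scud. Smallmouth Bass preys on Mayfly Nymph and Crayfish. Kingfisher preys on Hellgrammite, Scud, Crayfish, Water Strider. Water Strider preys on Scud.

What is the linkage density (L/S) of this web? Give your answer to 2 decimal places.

L/S = 1.75

There are L = 21 links among S = 12 species.
L/S = 21/12 = 1.7500 ≈ 1.75.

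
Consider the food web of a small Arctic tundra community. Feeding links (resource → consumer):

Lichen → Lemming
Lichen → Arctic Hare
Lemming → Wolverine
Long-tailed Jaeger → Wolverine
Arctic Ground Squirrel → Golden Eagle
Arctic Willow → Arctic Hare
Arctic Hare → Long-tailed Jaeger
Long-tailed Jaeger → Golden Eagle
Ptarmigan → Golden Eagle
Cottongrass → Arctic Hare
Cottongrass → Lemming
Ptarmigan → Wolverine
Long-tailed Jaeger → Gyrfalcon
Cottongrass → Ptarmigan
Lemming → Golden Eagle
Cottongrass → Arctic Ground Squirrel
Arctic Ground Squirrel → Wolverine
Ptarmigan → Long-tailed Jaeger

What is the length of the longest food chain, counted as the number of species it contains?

4 species

One longest chain: Arctic Willow → Arctic Hare → Long-tailed Jaeger → Golden Eagle.
It has 4 species and 3 links.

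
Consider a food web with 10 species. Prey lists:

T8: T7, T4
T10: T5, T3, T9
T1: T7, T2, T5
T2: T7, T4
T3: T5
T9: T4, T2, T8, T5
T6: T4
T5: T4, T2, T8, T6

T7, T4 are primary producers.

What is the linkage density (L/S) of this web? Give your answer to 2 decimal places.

L/S = 2.00

There are L = 20 links among S = 10 species.
L/S = 20/10 = 2.0000 ≈ 2.00.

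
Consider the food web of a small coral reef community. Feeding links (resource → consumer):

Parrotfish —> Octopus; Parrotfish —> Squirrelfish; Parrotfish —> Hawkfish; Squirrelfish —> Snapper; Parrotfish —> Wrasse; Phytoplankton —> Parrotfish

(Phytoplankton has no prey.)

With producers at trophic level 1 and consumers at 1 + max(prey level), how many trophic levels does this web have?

Producers (level 1): Phytoplankton.
Phytoplankton → Parrotfish → Squirrelfish → Snapper gives Snapper level 4.
No species has a prey at level 4, so no species reaches level 5.

4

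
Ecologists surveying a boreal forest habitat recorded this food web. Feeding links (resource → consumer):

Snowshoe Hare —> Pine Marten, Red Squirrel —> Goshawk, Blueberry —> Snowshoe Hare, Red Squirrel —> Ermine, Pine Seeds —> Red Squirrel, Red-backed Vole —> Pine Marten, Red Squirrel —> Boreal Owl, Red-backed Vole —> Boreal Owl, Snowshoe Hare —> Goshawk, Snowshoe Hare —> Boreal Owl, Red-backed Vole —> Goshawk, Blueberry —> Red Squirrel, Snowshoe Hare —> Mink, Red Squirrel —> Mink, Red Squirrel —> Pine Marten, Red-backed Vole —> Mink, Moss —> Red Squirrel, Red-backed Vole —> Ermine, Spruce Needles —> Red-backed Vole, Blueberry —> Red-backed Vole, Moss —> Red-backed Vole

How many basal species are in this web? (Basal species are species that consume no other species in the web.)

Basal species (no prey listed): Moss, Pine Seeds, Spruce Needles, Blueberry.
Count: 4.

4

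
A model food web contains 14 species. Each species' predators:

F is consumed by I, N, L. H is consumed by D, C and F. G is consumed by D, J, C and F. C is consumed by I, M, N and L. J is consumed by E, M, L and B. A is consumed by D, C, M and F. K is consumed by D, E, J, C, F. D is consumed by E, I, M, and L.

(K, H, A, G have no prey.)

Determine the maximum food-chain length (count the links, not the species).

One longest chain: K → J → B.
It has 3 species and 2 links.

2 links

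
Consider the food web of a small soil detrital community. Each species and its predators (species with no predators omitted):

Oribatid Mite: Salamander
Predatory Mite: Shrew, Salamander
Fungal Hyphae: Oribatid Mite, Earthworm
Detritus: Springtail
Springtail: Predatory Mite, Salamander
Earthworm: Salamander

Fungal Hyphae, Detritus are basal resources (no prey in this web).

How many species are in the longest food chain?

4 species

One longest chain: Detritus → Springtail → Predatory Mite → Shrew.
It has 4 species and 3 links.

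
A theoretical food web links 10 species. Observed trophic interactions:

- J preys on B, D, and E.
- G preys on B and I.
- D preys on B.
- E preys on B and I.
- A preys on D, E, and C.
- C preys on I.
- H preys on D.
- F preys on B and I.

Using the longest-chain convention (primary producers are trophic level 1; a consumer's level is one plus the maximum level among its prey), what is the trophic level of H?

B is a producer → level 1.
D eats B → level 2.
H eats D → level 3.

Trophic level 3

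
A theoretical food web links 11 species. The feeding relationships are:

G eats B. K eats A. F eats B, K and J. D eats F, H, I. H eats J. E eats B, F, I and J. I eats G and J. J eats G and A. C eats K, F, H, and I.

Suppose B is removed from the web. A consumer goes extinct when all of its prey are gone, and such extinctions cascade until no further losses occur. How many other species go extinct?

Remove B.
Round 1: G (all prey gone) → extinct.
No further losses. Total secondary extinctions: 1.

1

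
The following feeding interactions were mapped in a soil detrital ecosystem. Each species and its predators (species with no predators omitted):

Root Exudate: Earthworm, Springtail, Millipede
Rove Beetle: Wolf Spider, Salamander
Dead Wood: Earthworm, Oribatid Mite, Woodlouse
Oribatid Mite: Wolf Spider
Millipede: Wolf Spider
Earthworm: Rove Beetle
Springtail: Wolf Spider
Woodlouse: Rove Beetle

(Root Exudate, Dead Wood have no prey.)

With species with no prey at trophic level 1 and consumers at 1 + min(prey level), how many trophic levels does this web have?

Basal resources (level 1): Root Exudate, Dead Wood.
Following each consumer down to its lowest-level prey: Root Exudate → Earthworm → Rove Beetle → Salamander (levels 1 through 4).
All prey of Salamander (Rove Beetle 3) are at level 3 or above, so Salamander is at level 1 + 3 = 4.
Every consumer has at least one prey at level 3 or below, so none exceeds level 4.

4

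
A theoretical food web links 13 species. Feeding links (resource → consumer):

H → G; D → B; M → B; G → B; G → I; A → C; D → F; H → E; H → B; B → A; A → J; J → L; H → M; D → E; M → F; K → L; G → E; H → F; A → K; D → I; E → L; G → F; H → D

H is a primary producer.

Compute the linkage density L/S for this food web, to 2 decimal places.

L/S = 1.77

There are L = 23 links among S = 13 species.
L/S = 23/13 = 1.7692 ≈ 1.77.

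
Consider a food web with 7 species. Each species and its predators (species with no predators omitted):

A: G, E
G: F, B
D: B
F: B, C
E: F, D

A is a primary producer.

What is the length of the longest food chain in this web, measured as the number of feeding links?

One longest chain: A → G → F → B.
It has 4 species and 3 links.

3 links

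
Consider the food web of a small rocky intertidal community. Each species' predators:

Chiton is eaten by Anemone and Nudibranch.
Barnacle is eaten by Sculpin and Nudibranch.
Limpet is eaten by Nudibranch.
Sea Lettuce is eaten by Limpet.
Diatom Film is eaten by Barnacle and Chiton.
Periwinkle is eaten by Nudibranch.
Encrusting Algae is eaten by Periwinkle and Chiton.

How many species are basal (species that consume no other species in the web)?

Basal species (no prey listed): Sea Lettuce, Diatom Film, Encrusting Algae.
Count: 3.

3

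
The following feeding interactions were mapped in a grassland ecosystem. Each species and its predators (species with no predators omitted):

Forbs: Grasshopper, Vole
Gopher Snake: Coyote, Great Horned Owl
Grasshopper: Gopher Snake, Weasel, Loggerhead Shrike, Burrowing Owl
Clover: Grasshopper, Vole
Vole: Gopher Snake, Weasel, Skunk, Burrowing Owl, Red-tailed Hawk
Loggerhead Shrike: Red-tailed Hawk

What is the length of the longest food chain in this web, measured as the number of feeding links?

3 links

One longest chain: Clover → Grasshopper → Loggerhead Shrike → Red-tailed Hawk.
It has 4 species and 3 links.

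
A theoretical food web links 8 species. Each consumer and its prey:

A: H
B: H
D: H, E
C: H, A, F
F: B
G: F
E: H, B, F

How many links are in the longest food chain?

One longest chain: H → B → F → E → D.
It has 5 species and 4 links.

4 links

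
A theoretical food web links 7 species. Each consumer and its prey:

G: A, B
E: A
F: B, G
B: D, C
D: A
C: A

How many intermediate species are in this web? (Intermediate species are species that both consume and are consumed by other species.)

4

Intermediate species (has both prey and predators): D, C, B, G.
Count: 4.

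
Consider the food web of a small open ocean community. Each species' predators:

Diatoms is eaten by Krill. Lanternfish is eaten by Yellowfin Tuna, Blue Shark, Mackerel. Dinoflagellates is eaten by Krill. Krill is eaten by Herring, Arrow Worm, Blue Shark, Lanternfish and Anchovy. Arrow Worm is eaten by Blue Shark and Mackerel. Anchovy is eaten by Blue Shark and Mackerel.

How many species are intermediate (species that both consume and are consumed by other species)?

4

Intermediate species (has both prey and predators): Krill, Lanternfish, Anchovy, Arrow Worm.
Count: 4.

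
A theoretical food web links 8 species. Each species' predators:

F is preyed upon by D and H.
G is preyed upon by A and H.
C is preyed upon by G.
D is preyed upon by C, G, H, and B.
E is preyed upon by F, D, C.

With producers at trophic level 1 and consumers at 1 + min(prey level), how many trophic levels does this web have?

Producers (level 1): E.
Following each consumer down to its lowest-level prey: E → D → G → A (levels 1 through 4).
All prey of A (G 3) are at level 3 or above, so A is at level 1 + 3 = 4.
Every consumer has at least one prey at level 3 or below, so none exceeds level 4.

4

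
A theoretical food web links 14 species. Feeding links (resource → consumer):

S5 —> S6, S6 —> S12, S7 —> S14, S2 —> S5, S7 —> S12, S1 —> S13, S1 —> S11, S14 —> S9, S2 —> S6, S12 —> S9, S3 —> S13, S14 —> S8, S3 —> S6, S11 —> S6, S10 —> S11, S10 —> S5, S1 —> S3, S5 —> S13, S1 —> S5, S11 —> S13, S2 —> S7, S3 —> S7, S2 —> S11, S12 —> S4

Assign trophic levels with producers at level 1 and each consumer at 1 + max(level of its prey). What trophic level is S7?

S1 is a producer → level 1.
S3 eats S1 → level 2.
S7 eats S3 (level 2); other prey at levels: S2 1 → level 3.

Trophic level 3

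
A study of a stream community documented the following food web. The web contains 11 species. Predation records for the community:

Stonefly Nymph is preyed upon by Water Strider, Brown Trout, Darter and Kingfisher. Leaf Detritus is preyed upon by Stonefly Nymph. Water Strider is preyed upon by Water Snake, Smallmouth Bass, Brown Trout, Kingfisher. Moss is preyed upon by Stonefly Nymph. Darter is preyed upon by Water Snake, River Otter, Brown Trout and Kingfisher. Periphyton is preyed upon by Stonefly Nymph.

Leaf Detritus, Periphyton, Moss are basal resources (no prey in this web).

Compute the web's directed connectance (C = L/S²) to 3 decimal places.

C = 0.124

The web has S = 11 species and L = 15 feeding links.
C = L / S² = 15 / 121 = 0.1240 ≈ 0.124.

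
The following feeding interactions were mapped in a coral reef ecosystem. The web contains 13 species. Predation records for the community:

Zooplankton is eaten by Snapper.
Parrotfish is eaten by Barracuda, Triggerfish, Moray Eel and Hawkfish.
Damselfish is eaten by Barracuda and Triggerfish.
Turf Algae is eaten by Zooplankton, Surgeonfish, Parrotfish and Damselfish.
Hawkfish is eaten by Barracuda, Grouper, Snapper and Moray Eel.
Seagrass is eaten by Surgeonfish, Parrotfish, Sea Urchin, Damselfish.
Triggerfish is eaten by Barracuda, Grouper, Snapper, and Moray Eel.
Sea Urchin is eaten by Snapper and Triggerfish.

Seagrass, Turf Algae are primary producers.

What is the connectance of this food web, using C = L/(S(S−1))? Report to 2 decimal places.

The web has S = 13 species and L = 25 feeding links.
C = L / (S(S−1)) = 25 / 156 = 0.1603 ≈ 0.16.

C = 0.16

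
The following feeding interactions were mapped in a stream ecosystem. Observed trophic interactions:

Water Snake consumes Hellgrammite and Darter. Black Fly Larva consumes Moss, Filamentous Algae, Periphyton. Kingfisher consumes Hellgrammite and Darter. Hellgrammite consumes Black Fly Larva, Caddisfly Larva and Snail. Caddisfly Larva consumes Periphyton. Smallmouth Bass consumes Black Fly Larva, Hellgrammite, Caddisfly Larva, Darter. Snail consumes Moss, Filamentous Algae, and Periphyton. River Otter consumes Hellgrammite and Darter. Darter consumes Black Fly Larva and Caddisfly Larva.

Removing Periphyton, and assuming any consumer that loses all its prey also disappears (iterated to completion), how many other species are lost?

Remove Periphyton.
Round 1: Caddisfly Larva (all prey gone) → extinct.
No further losses. Total secondary extinctions: 1.

1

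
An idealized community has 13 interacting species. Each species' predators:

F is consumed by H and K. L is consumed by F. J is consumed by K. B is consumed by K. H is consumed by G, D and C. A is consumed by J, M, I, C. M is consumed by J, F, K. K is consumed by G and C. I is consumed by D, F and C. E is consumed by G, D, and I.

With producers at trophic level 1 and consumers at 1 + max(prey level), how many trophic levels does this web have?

5

Producers (level 1): L, E, A, B.
A → M → J → K → G gives G level 5.
No species has a prey at level 5, so no species reaches level 6.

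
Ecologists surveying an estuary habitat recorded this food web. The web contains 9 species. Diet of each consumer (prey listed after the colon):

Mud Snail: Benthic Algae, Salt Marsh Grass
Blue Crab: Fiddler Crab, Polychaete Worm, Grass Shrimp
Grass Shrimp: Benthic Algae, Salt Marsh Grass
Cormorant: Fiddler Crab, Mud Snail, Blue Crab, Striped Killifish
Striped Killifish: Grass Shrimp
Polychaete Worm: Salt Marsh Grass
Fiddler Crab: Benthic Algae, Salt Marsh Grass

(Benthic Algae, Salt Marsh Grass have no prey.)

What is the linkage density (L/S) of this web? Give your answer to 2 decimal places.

L/S = 1.67

There are L = 15 links among S = 9 species.
L/S = 15/9 = 1.6667 ≈ 1.67.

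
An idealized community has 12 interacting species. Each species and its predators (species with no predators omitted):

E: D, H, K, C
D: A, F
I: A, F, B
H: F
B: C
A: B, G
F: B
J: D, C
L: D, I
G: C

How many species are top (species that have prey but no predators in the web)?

2

Top species (has prey, but nothing eats it): K, C.
Count: 2.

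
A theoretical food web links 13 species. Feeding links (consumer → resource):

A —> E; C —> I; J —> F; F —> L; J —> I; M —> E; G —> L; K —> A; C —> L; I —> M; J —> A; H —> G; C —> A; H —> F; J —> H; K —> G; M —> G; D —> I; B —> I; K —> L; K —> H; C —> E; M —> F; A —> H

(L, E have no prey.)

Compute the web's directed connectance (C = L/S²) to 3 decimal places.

C = 0.142

The web has S = 13 species and L = 24 feeding links.
C = L / S² = 24 / 169 = 0.1420 ≈ 0.142.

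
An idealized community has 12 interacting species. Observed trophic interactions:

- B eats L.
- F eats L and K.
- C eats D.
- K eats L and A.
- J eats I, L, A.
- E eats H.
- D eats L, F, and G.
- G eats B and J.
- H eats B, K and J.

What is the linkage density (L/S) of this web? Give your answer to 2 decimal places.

There are L = 18 links among S = 12 species.
L/S = 18/12 = 1.5000 ≈ 1.50.

L/S = 1.50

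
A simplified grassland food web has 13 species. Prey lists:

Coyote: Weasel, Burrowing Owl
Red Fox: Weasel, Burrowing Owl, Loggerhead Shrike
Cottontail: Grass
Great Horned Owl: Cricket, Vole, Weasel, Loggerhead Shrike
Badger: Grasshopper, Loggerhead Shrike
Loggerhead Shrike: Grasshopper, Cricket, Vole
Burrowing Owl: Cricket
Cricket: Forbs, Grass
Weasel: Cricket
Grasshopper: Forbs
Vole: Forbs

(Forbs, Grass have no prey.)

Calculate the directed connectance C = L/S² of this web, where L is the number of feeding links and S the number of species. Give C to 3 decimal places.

C = 0.124

The web has S = 13 species and L = 21 feeding links.
C = L / S² = 21 / 169 = 0.1243 ≈ 0.124.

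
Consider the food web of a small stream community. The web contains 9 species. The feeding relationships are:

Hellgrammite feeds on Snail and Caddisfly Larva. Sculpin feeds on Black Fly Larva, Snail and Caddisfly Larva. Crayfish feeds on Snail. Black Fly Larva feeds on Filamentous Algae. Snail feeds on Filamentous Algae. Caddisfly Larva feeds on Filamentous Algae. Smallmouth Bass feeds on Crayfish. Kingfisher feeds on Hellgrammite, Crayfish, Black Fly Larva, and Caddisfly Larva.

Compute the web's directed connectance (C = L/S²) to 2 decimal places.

The web has S = 9 species and L = 14 feeding links.
C = L / S² = 14 / 81 = 0.1728 ≈ 0.17.

C = 0.17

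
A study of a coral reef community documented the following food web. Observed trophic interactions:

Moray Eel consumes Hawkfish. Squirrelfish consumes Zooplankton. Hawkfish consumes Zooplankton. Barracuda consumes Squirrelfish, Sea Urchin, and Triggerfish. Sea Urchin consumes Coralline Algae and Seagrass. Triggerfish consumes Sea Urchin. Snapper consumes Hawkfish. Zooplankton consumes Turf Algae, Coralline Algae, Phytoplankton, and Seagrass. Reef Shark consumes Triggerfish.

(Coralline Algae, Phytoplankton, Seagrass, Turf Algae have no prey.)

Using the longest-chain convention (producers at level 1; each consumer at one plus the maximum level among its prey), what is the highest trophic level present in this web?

Producers (level 1): Coralline Algae, Phytoplankton, Seagrass, Turf Algae.
Coralline Algae → Zooplankton → Hawkfish → Snapper gives Snapper level 4.
No species has a prey at level 4, so no species reaches level 5.

4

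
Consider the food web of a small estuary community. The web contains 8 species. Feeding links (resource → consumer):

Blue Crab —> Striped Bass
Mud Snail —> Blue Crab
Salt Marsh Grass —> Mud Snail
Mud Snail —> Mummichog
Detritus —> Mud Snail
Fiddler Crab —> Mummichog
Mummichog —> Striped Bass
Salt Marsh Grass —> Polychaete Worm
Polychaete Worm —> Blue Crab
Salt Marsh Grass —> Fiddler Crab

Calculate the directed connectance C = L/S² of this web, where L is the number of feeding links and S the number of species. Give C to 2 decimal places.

The web has S = 8 species and L = 10 feeding links.
C = L / S² = 10 / 64 = 0.1562 ≈ 0.16.

C = 0.16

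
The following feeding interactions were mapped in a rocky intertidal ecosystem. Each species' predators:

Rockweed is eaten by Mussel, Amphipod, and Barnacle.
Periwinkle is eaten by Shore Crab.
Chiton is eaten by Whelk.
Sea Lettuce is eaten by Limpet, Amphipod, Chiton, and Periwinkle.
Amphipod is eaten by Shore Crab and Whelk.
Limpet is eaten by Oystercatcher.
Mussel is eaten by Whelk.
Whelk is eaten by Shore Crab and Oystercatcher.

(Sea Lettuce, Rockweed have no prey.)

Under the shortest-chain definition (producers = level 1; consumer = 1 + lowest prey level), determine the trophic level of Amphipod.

Trophic level 2

Sea Lettuce is a producer → level 1.
Amphipod eats Sea Lettuce → level 2.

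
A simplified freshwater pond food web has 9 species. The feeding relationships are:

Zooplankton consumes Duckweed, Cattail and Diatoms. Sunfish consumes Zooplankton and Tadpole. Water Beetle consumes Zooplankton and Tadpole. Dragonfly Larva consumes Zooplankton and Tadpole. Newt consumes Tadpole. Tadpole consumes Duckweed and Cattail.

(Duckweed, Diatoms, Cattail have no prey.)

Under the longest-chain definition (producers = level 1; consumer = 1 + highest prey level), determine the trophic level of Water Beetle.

Duckweed is a producer → level 1.
Zooplankton eats Duckweed (level 1); other prey at levels: Diatoms 1, Cattail 1 → level 2.
Water Beetle eats Zooplankton (level 2); other prey at levels: Tadpole 2 → level 3.

Trophic level 3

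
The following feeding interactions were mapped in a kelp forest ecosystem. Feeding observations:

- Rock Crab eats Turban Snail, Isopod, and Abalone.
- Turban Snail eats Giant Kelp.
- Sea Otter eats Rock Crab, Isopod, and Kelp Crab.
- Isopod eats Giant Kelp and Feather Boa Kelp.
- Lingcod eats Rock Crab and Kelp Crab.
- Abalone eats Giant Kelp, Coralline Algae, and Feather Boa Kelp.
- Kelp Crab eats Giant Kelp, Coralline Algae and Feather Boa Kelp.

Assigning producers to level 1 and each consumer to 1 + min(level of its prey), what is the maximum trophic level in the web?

Producers (level 1): Coralline Algae, Feather Boa Kelp, Giant Kelp.
Following each consumer down to its lowest-level prey: Feather Boa Kelp → Isopod → Rock Crab (levels 1 through 3).
All prey of Rock Crab (Isopod 2, Turban Snail 2, Abalone 2) are at level 2 or above, so Rock Crab is at level 1 + 2 = 3.
Every consumer has at least one prey at level 2 or below, so none exceeds level 3.

3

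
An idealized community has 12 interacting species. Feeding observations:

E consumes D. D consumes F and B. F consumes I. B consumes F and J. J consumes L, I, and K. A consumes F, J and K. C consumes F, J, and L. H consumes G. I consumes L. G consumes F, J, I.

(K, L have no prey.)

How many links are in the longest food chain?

5 links

One longest chain: L → I → J → B → D → E.
It has 6 species and 5 links.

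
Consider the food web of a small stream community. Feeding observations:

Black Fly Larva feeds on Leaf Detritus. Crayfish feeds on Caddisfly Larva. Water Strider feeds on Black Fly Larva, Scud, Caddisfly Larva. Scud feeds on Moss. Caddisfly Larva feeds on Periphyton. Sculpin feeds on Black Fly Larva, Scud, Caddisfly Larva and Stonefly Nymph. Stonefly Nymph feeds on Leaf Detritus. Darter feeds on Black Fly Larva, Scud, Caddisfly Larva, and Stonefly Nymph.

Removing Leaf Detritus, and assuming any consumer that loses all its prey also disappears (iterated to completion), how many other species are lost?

2

Remove Leaf Detritus.
Round 1: Stonefly Nymph (all prey gone), Black Fly Larva (all prey gone) → extinct.
No further losses. Total secondary extinctions: 2.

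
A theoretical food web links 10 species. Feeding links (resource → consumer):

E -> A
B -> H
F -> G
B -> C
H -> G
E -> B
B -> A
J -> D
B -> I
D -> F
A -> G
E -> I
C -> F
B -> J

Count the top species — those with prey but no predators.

2

Top species (has prey, but nothing eats it): I, G.
Count: 2.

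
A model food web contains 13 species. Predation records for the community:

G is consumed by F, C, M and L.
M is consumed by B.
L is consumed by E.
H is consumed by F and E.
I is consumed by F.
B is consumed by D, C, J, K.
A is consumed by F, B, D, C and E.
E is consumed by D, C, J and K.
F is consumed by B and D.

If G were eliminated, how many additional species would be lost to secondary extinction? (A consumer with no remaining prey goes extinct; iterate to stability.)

2

Remove G.
Round 1: M (all prey gone), L (all prey gone) → extinct.
No further losses. Total secondary extinctions: 2.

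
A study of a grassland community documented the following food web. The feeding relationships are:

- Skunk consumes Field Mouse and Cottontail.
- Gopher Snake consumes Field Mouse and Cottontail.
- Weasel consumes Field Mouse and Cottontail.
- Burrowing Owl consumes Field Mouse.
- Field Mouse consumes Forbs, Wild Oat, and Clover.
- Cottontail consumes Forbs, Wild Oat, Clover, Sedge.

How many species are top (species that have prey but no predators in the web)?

Top species (has prey, but nothing eats it): Gopher Snake, Burrowing Owl, Weasel, Skunk.
Count: 4.

4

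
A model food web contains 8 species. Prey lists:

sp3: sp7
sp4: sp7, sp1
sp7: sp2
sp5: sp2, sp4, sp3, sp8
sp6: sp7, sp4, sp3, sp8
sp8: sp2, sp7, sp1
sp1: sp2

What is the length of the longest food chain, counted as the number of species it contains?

One longest chain: sp2 → sp7 → sp4 → sp6.
It has 4 species and 3 links.

4 species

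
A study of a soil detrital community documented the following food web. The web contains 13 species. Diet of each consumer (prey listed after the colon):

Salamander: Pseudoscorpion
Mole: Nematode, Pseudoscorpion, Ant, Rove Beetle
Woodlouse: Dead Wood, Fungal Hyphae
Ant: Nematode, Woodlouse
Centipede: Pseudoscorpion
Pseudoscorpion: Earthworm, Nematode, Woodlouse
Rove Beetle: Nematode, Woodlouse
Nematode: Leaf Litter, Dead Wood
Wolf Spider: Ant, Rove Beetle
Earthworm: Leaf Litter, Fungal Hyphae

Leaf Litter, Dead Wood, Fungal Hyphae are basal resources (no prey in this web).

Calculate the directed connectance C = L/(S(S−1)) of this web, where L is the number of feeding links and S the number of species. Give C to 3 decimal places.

The web has S = 13 species and L = 21 feeding links.
C = L / (S(S−1)) = 21 / 156 = 0.1346 ≈ 0.135.

C = 0.135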